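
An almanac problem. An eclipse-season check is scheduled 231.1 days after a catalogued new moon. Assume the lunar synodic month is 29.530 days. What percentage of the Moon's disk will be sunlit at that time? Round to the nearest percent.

231.1 d spans 7 complete synodic months (7 × 29.530 = 206.71 d) plus 24.39 d.
Phase angle: θ = 360°·(24.39 d)/(29.530 d) = 297.3°.
With cos θ = 0.459, the lit fraction is (1 − 0.459)/2 ≈ 0.270, so 27%.

27%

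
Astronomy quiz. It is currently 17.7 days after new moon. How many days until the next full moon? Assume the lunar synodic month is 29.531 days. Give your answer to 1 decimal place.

Full moon is 0.5 of the way through the cycle: age 0.5 × 29.531 = 14.765 d.
This lunation's full moon (14.765 d) has passed, so add one period: 44.296 − 17.7 = 26.596 days.

26.6 days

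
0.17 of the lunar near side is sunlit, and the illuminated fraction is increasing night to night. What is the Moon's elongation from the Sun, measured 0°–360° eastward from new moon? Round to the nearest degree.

Invert f = (1 − cos θ)/2 to get cos θ = 1 − 2(0.17) = 0.660, hence θ₀ = arccos 0.660 = 48.7°.
The Moon is waxing (0°–180°), so θ = 48.7° directly.

49°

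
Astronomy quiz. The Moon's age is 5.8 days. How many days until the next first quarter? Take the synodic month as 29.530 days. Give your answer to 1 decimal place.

First quarter occurs at elongation 90°, i.e. at age 29.530 × 90/360 = 7.383 d.
So 1.583 days remain (7.383 − 5.8).

1.6 days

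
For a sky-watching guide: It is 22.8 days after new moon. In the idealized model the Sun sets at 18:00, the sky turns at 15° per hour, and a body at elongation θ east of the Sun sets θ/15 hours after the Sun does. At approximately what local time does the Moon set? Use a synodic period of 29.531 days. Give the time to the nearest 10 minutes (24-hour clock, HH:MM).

12:30

Phase angle: θ = 360°·(22.8 d)/(29.531 d) = 277.9°.
Delay after the Sun = 277.9° / (15°/h) ≈ 18.53 h.
18:00 + 18.530 h ≈ 12:32 → 12:30 to the nearest ten minutes.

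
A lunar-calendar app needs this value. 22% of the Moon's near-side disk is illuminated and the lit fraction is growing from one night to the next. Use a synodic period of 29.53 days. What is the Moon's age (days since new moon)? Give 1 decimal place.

4.6 days

Invert f = (1 − cos θ)/2 to get cos θ = 1 − 2(0.22) = 0.560, hence θ₀ = arccos 0.560 = 55.9°.
Before full moon the principal value applies: θ = 55.9°.
At 360°/29.53 d per day, 55.9° corresponds to 4.59 days.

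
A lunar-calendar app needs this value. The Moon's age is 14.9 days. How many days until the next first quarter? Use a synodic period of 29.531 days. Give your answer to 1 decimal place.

22.0 days

First quarter occurs at elongation 90°, i.e. at age 29.531 × 90/360 = 7.383 d.
Already past this cycle's first quarter; the next is at 7.383 + 29.531 = 36.914 d, so 36.914 − 14.9 = 22.014 days.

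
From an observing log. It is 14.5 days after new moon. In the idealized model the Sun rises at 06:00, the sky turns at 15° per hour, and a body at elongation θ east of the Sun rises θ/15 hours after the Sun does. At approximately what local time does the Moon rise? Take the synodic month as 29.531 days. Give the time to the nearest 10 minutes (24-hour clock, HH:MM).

Phase angle: θ = 360°·(14.5 d)/(29.531 d) = 176.8°.
At 15° of sky rotation per hour, 176.8° corresponds to a 11.78 h lag.
06:00 + 11.784 h ≈ 17:47 → 17:50 to the nearest ten minutes.

17:50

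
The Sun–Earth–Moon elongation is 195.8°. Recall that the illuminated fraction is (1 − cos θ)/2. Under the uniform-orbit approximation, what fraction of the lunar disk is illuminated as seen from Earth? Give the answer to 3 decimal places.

0.981

f = (1 − cos 195.8°)/2 = (1 − (-0.962))/2 ≈ 0.981.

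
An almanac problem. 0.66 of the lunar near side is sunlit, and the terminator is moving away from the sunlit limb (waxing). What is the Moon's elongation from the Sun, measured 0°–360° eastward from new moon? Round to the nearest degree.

From f = (1 − cos θ)/2: cos θ = 1 − 2×0.66 = -0.320; arccos → 108.7°.
Waxing ⇒ before full, so θ = 108.7°.

109°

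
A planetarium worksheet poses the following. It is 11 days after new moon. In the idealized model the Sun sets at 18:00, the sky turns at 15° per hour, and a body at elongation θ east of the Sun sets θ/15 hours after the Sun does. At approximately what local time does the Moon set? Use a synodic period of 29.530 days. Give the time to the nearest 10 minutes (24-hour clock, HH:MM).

03:00

Elongation θ = 360° × 11/29.530 ≈ 134.1°.
At 15° of sky rotation per hour, 134.1° corresponds to a 8.94 h lag.
18:00 + 8.940 h ≈ 02:56 → 03:00 to the nearest ten minutes.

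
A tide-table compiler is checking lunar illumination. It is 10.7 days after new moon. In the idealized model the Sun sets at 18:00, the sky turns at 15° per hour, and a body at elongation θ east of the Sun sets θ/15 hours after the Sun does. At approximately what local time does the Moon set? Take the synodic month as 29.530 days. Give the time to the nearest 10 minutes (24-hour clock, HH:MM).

Elongation θ = 360° × 10.7/29.530 ≈ 130.4°.
The Moon trails the Sun by θ/15 = 130.4/15 ≈ 8.70 hours.
18:00 + 8.696 h ≈ 02:42 → 02:40 to the nearest ten minutes.

02:40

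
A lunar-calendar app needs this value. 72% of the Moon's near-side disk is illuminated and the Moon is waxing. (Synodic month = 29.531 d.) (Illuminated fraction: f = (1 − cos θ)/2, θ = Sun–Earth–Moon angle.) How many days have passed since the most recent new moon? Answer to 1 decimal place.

9.5 days

Invert f = (1 − cos θ)/2 to get cos θ = 1 − 2(0.72) = -0.440, hence θ₀ = arccos -0.440 = 116.1°.
Waxing ⇒ before full, so θ = 116.1°.
Age = 29.531 × 116.1°/360° ≈ 9.52 days.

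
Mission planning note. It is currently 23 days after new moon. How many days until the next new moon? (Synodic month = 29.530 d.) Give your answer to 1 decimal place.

The next new moon completes the synodic month: 29.530 − 23 = 6.530 days.

6.5 days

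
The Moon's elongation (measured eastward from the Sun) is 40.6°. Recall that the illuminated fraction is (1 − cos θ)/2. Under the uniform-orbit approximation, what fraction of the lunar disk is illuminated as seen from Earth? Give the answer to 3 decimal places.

f = (1 − cos 40.6°)/2 = (1 − 0.759)/2 ≈ 0.120.

0.120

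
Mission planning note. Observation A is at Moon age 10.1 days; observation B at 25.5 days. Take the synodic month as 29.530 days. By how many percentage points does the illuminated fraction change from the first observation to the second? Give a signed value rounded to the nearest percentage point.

-60 pp

First observation: θ = 360°·10.1/29.530 = 123.1°, so f = 0.773.
Second observation: θ = 310.9°, f = 0.173.
Δf = 0.173 − 0.773 = -0.600, i.e. -60 pp.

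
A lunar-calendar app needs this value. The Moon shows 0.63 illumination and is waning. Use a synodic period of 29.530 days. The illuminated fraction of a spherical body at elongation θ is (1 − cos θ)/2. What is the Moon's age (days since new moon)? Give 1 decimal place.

20.9 days

Invert f = (1 − cos θ)/2 to get cos θ = 1 − 2(0.63) = -0.260, hence θ₀ = arccos -0.260 = 105.1°.
Since the Moon is past full (waning), take the reflex angle: θ = 360° − 105.1° = 254.9°.
That fraction of the synodic month is 254.9/360 × 29.530 d ≈ 20.91 d.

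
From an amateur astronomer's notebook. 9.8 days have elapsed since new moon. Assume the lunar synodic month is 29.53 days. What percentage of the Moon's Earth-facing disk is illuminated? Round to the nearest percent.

Elongation θ = 360° × 9.8/29.53 ≈ 119.5°.
With cos θ = (-0.492), the lit fraction is (1 − (-0.492))/2 ≈ 0.746, so 75%.

75%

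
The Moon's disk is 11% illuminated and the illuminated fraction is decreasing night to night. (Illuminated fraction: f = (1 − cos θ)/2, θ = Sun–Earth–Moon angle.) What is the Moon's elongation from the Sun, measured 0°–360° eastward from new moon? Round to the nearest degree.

From f = (1 − cos θ)/2: cos θ = 1 − 2×0.11 = 0.780; arccos → 38.7°.
A waning Moon lies in 180°–360°, so θ = 360° − 38.7° = 321.3°.

321°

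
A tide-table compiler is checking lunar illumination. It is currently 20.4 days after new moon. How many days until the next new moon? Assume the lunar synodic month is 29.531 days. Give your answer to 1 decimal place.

One full lunation from the last new moon is 29.531 d; remaining = 29.531 − 20.4 = 9.131 d.

9.1 days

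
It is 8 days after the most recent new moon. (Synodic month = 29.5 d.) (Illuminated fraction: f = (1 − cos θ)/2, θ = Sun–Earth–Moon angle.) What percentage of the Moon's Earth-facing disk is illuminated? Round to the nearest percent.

Phase angle: θ = 360°·(8 d)/(29.5 d) = 97.6°.
With cos θ = (-0.133), the lit fraction is (1 − (-0.133))/2 ≈ 0.566, so 57%.

57%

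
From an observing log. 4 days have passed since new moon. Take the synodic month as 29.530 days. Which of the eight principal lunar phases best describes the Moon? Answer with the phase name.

At 4/29.530 of the cycle, θ ≈ 49° — the waxing crescent range.

waxing crescent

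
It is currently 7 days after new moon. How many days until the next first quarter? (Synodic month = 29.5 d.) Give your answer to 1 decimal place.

First quarter is 0.25 of the way through the cycle: age 0.25 × 29.5 = 7.375 d.
So 0.375 days remain (7.375 − 7).

0.4 days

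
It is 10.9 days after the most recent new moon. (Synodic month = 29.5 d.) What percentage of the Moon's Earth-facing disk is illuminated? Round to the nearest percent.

The Moon has covered 10.9/29.5 of its cycle, so θ ≈ 360° × 10.9/29.5 = 133.0°.
With cos θ = (-0.682), the lit fraction is (1 − (-0.682))/2 ≈ 0.841, so 84%.

84%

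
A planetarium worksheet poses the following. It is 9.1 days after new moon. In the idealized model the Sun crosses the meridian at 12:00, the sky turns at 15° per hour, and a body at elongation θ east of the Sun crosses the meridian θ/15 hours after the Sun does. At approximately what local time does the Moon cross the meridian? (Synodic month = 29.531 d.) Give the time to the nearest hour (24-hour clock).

19:00

The Moon has covered 9.1/29.531 of its cycle, so θ ≈ 360° × 9.1/29.531 = 110.9°.
Delay after the Sun = 110.9° / (15°/h) ≈ 7.40 h.
12:00 + 7.40 h ≈ 19:24 → 19:00 to the nearest hour.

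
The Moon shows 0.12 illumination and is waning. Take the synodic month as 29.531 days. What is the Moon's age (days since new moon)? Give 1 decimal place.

Invert f = (1 − cos θ)/2 to get cos θ = 1 − 2(0.12) = 0.760, hence θ₀ = arccos 0.760 = 40.5°.
Since the Moon is past full (waning), take the reflex angle: θ = 360° − 40.5° = 319.5°.
Age = 29.531 × 319.5°/360° ≈ 26.21 days.

26.2 days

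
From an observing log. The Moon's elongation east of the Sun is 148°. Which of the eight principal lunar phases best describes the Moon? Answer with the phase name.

The waxing gibbous sector spans roughly 112°–158°; 148° falls inside it.

waxing gibbous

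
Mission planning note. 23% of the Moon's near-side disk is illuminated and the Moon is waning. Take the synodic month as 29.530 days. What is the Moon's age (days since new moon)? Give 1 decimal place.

From f = (1 − cos θ)/2: cos θ = 1 − 2×0.23 = 0.540; arccos → 57.3°.
Waning ⇒ past full, so θ = 360° − 57.3° = 302.7°.
At 360°/29.530 d per day, 302.7° corresponds to 24.83 days.

24.8 days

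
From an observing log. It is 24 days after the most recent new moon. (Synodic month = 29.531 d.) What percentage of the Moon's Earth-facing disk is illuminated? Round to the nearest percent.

31%

The Moon has covered 24/29.531 of its cycle, so θ ≈ 360° × 24/29.531 = 292.6°.
With cos θ = 0.384, the lit fraction is (1 − 0.384)/2 ≈ 0.308, so 31%.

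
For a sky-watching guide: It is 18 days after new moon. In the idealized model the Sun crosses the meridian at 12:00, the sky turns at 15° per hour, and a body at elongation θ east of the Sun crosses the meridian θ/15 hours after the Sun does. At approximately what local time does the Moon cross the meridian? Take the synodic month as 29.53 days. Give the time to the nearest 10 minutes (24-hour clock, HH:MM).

The Moon has covered 18/29.53 of its cycle, so θ ≈ 360° × 18/29.53 = 219.4°.
Delay after the Sun = 219.4° / (15°/h) ≈ 14.63 h.
12:00 + 14.629 h ≈ 02:38 → 02:40 to the nearest ten minutes.

02:40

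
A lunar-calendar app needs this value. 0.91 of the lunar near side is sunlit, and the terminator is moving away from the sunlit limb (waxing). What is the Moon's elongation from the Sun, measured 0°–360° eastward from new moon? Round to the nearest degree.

145°

Invert f = (1 − cos θ)/2 to get cos θ = 1 − 2(0.91) = -0.820, hence θ₀ = arccos -0.820 = 145.1°.
Before full moon the principal value applies: θ = 145.1°.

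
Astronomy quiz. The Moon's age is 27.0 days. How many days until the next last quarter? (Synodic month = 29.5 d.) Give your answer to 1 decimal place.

24.6 days

Last quarter occurs at elongation 270°, i.e. at age 29.5 × 270/360 = 22.125 d.
Already past this cycle's last quarter; the next is at 22.125 + 29.5 = 51.625 d, so 51.625 − 27.0 = 24.625 days.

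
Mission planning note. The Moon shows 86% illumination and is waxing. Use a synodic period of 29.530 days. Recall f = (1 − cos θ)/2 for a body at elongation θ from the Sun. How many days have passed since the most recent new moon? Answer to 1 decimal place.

From f = (1 − cos θ)/2: cos θ = 1 − 2×0.86 = -0.720; arccos → 136.1°.
Before full moon the principal value applies: θ = 136.1°.
Age = 29.530 × 136.1°/360° ≈ 11.16 days.

11.2 days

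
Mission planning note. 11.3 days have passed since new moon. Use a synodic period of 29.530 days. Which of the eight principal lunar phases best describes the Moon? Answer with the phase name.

θ ≈ 360° × 11.3/29.530 = 138°, which falls in the waxing gibbous sector.

waxing gibbous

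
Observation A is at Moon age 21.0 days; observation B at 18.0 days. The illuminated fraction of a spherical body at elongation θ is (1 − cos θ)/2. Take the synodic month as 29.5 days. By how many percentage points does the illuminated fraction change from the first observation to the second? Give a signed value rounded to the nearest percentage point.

First observation: θ = 360°·21.0/29.5 = 256.3°, so f = 0.619.
Second observation: θ = 219.7°, f = 0.885.
Δf = 0.885 − 0.619 = +0.266, i.e. +27 pp.

+27 pp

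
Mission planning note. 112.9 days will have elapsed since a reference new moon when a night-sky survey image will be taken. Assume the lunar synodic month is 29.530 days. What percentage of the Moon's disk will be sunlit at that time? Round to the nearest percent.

112.9 d spans 3 complete synodic months (3 × 29.530 = 88.59 d) plus 24.31 d.
Phase angle: θ = 360°·(24.31 d)/(29.530 d) = 296.4°.
cos 296.4° = 0.444, so f = (1 − 0.444)/2 = 0.278, so 28%.

28%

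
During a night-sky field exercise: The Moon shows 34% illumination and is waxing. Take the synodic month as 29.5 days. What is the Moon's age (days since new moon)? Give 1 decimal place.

cos θ = 1 − 2f = 0.320, giving a principal value of 71.3°.
Before full moon the principal value applies: θ = 71.3°.
Age = 29.5 × 71.3°/360° ≈ 5.85 days.

5.8 days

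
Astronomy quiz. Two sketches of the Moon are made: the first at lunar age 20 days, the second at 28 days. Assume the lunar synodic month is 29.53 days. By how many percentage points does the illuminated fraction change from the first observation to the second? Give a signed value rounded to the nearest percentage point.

-69 percentage points

First observation: θ = 360°·20/29.53 = 243.8°, so f = 0.721.
Second observation: θ = 341.3°, f = 0.026.
Δf = 0.026 − 0.721 = -0.694, i.e. -69 pp.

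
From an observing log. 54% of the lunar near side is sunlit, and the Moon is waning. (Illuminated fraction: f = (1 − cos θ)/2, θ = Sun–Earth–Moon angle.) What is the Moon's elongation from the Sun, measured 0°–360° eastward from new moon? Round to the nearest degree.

cos θ = 1 − 2f = -0.080, giving a principal value of 94.6°.
Waning ⇒ past full, so θ = 360° − 94.6° = 265.4°.

265°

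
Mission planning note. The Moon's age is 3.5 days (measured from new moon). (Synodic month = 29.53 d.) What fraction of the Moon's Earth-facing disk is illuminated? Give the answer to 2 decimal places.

0.13

Elongation θ = 360° × 3.5/29.53 ≈ 42.7°.
With cos θ = 0.735, the lit fraction is (1 − 0.735)/2 ≈ 0.132.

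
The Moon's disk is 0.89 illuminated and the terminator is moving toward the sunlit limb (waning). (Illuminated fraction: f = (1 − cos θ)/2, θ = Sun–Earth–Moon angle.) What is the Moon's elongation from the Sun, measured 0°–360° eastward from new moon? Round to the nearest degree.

219°

cos θ = 1 − 2f = -0.780, giving a principal value of 141.3°.
A waning Moon lies in 180°–360°, so θ = 360° − 141.3° = 218.7°.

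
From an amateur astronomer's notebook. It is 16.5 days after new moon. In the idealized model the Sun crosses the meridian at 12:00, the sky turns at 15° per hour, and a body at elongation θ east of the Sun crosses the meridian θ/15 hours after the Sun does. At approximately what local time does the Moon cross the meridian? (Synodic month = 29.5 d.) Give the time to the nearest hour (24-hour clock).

01:00

Phase angle: θ = 360°·(16.5 d)/(29.5 d) = 201.4°.
At 15° of sky rotation per hour, 201.4° corresponds to a 13.42 h lag.
12:00 + 13.42 h ≈ 01:25 → 01:00 to the nearest hour.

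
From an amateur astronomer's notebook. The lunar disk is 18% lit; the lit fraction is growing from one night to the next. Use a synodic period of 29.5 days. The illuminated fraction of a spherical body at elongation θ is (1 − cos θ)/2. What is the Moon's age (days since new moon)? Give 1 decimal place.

4.1 days

From f = (1 − cos θ)/2: cos θ = 1 − 2×0.18 = 0.640; arccos → 50.2°.
Before full moon the principal value applies: θ = 50.2°.
Age = 29.5 × 50.2°/360° ≈ 4.11 days.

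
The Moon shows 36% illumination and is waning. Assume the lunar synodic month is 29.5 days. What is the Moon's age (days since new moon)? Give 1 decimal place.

Invert f = (1 − cos θ)/2 to get cos θ = 1 − 2(0.36) = 0.280, hence θ₀ = arccos 0.280 = 73.7°.
A waning Moon lies in 180°–360°, so θ = 360° − 73.7° = 286.3°.
Age = 29.5 × 286.3°/360° ≈ 23.46 days.

23.5 days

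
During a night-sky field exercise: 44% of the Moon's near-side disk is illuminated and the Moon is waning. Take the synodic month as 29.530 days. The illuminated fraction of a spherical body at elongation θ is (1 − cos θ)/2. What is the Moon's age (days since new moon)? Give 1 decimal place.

cos θ = 1 − 2f = 0.120, giving a principal value of 83.1°.
Waning ⇒ past full, so θ = 360° − 83.1° = 276.9°.
That fraction of the synodic month is 276.9/360 × 29.530 d ≈ 22.71 d.

22.7 days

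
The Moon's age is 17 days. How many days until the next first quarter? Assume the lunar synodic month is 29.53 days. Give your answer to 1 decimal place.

19.9 days

First quarter occurs at elongation 90°, i.e. at age 29.53 × 90/360 = 7.383 d.
This lunation's first quarter (7.383 d) has passed, so add one period: 36.913 − 17 = 19.913 days.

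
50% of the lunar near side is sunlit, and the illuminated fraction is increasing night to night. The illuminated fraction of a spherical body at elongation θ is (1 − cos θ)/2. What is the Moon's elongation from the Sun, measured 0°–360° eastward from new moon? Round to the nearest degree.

From f = (1 − cos θ)/2: cos θ = 1 − 2×0.50 = 0.000; arccos → 90.0°.
The Moon is waxing (0°–180°), so θ = 90.0° directly.

90°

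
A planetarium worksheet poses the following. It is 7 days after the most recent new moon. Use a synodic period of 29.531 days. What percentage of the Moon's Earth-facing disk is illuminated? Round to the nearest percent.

Phase angle: θ = 360°·(7 d)/(29.531 d) = 85.3°.
Illuminated fraction = (1 − cos 85.3°)/2 = (1 − 0.081)/2 ≈ 0.459, so 46%.

46%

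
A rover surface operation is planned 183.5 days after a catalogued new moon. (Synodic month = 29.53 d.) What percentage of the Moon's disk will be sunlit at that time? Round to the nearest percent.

Reduce mod P: 183.5 − 6×29.53 = 6.32 d into the current lunation.
The Moon has covered 6.32/29.53 of its cycle, so θ ≈ 360° × 6.32/29.53 = 77.0°.
Illuminated fraction = (1 − cos 77.0°)/2 = (1 − 0.224)/2 ≈ 0.388, so 39%.

39%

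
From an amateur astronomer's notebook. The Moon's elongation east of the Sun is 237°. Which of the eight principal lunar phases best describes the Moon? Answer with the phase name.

waning gibbous

The waning gibbous sector spans roughly 202°–248°; 237° falls inside it.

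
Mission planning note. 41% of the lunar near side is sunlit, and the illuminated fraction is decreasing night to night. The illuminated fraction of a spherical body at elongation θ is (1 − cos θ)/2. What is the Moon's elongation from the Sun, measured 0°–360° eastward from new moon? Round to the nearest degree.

From f = (1 − cos θ)/2: cos θ = 1 − 2×0.41 = 0.180; arccos → 79.6°.
A waning Moon lies in 180°–360°, so θ = 360° − 79.6° = 280.4°.

280°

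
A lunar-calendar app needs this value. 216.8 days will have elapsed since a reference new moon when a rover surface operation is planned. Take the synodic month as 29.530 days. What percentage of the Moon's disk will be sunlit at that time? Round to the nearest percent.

216.8/29.530 = 7.342 lunations, so 7 complete cycles and 10.09 d into the next.
The Moon has covered 10.09/29.530 of its cycle, so θ ≈ 360° × 10.09/29.530 = 123.0°.
cos 123.0° = (-0.545), so f = (1 − (-0.545))/2 = 0.772, so 77%.

77%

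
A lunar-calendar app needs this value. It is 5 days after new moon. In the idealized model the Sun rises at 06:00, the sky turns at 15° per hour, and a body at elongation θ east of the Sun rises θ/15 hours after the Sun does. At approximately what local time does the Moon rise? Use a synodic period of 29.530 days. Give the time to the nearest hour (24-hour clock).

10:00

Phase angle: θ = 360°·(5 d)/(29.530 d) = 61.0°.
The Moon trails the Sun by θ/15 = 61.0/15 ≈ 4.06 hours.
06:00 + 4.06 h ≈ 10:04 → 10:00 to the nearest hour.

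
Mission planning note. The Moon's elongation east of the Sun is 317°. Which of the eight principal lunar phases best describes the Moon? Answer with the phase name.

317° lies in the waning crescent sector of the 8-phase cycle.

waning crescent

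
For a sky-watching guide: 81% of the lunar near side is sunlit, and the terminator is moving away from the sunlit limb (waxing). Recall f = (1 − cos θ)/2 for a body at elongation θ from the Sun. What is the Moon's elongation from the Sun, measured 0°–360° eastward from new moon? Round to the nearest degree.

128°

Invert f = (1 − cos θ)/2 to get cos θ = 1 − 2(0.81) = -0.620, hence θ₀ = arccos -0.620 = 128.3°.
Waxing ⇒ before full, so θ = 128.3°.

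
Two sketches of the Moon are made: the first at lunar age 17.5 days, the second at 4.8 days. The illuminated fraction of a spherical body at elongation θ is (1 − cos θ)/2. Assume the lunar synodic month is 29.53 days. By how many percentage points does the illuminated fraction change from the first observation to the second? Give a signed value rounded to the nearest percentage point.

-68 pp

θ₁ = 360° × 17.5/29.53 = 213.3°, f₁ = (1 − cos θ₁)/2 = 0.918.
θ₂ = 360° × 4.8/29.53 = 58.5°, f₂ = (1 − cos θ₂)/2 = 0.239.
Change = f₂ − f₁ = -0.679 → -68 percentage points.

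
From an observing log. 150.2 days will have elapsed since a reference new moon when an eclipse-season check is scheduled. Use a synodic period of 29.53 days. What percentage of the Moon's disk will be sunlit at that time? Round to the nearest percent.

7%

Reduce mod P: 150.2 − 5×29.53 = 2.55 d into the current lunation.
The Moon has covered 2.55/29.53 of its cycle, so θ ≈ 360° × 2.55/29.53 = 31.1°.
cos 31.1° = 0.856, so f = (1 − 0.856)/2 = 0.072, so 7%.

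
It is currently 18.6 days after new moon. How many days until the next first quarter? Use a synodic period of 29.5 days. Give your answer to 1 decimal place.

18.3 days

First quarter is 0.25 of the way through the cycle: age 0.25 × 29.5 = 7.375 d.
Already past this cycle's first quarter; the next is at 7.375 + 29.5 = 36.875 d, so 36.875 − 18.6 = 18.275 days.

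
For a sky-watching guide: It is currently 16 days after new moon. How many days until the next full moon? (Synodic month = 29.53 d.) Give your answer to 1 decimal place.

Full moon occurs at elongation 180°, i.e. at age 29.53 × 180/360 = 14.765 d.
Already past this cycle's full moon; the next is at 14.765 + 29.53 = 44.295 d, so 44.295 − 16 = 28.295 days.

28.3 days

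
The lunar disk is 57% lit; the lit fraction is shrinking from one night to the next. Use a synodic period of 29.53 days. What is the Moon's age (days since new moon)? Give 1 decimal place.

Invert f = (1 − cos θ)/2 to get cos θ = 1 − 2(0.57) = -0.140, hence θ₀ = arccos -0.140 = 98.0°.
Since the Moon is past full (waning), take the reflex angle: θ = 360° − 98.0° = 262.0°.
That fraction of the synodic month is 262.0/360 × 29.53 d ≈ 21.49 d.

21.5 days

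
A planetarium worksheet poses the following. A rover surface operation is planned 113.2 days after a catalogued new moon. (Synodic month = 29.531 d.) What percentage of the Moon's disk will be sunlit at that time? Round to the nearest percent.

25%

113.2 d spans 3 complete synodic months (3 × 29.531 = 88.59 d) plus 24.61 d.
Phase angle: θ = 360°·(24.61 d)/(29.531 d) = 300.0°.
Illuminated fraction = (1 − cos 300.0°)/2 = (1 − 0.500)/2 ≈ 0.250, so 25%.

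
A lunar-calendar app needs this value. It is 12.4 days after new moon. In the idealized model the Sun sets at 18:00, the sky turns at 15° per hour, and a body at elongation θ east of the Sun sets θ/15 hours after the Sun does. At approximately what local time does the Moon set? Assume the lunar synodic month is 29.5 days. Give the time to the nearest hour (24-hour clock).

Elongation θ = 360° × 12.4/29.5 ≈ 151.3°.
At 15° of sky rotation per hour, 151.3° corresponds to a 10.09 h lag.
18:00 + 10.09 h ≈ 04:05 → 04:00 to the nearest hour.

04:00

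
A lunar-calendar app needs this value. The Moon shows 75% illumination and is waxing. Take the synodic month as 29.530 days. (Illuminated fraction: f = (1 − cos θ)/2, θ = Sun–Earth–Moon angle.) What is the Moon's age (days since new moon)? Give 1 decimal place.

cos θ = 1 − 2f = -0.500, giving a principal value of 120.0°.
Waxing ⇒ before full, so θ = 120.0°.
That fraction of the synodic month is 120.0/360 × 29.530 d ≈ 9.84 d.

9.8 days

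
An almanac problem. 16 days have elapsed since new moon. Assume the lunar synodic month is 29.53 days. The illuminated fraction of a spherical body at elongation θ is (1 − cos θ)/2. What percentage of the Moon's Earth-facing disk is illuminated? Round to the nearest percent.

98%

The Moon has covered 16/29.53 of its cycle, so θ ≈ 360° × 16/29.53 = 195.1°.
cos 195.1° = (-0.966), so f = (1 − (-0.966))/2 = 0.983, so 98%.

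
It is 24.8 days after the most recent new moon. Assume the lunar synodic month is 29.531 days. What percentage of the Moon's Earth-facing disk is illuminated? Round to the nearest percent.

23%

Elongation θ = 360° × 24.8/29.531 ≈ 302.3°.
With cos θ = 0.535, the lit fraction is (1 − 0.535)/2 ≈ 0.233, so 23%.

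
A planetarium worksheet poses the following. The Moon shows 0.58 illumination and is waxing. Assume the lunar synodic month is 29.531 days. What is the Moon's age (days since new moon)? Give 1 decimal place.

8.1 days

cos θ = 1 − 2f = -0.160, giving a principal value of 99.2°.
Waxing ⇒ before full, so θ = 99.2°.
At 360°/29.531 d per day, 99.2° corresponds to 8.14 days.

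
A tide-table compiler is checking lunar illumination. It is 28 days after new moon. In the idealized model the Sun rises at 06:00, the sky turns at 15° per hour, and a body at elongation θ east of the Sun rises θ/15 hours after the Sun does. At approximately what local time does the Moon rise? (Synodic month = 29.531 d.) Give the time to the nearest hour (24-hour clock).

Elongation θ = 360° × 28/29.531 ≈ 341.3°.
At 15° of sky rotation per hour, 341.3° corresponds to a 22.76 h lag.
06:00 + 22.76 h ≈ 04:45 → 05:00 to the nearest hour.

05:00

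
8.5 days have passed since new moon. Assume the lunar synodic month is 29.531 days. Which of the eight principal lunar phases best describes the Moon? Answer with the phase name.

first quarter

θ ≈ 360° × 8.5/29.531 = 104°, which falls in the first quarter sector.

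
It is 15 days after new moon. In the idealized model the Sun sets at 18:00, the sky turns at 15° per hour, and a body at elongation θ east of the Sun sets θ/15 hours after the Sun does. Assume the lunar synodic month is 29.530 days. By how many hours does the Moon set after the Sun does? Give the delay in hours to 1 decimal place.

12.2 h

The Moon has covered 15/29.530 of its cycle, so θ ≈ 360° × 15/29.530 = 182.9°.
Delay after the Sun = 182.9° / (15°/h) ≈ 12.19 h.
So the Moon sets 12.19 h after the Sun.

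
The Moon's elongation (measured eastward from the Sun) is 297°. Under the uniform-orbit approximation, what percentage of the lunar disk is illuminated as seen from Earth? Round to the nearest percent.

27%

Half-versine of 297°: (1 − 0.454)/2 = 0.273, i.e. 27%.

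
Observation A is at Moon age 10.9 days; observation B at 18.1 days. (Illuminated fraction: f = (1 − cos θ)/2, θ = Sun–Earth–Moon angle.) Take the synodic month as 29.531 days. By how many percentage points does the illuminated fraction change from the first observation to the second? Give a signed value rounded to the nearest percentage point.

+4 pp

First observation: θ = 360°·10.9/29.531 = 132.9°, so f = 0.840.
Second observation: θ = 220.6°, f = 0.879.
Δf = 0.879 − 0.840 = +0.039, i.e. +4 pp.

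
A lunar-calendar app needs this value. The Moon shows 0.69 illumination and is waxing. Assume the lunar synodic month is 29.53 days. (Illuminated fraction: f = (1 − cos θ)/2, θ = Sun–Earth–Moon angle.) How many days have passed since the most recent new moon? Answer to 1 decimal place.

cos θ = 1 − 2f = -0.380, giving a principal value of 112.3°.
Waxing ⇒ before full, so θ = 112.3°.
At 360°/29.53 d per day, 112.3° corresponds to 9.21 days.

9.2 days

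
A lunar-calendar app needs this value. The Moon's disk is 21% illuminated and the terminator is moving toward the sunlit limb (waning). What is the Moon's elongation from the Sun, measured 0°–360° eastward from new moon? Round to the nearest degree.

305°

cos θ = 1 − 2f = 0.580, giving a principal value of 54.5°.
Since the Moon is past full (waning), take the reflex angle: θ = 360° − 54.5° = 305.5°.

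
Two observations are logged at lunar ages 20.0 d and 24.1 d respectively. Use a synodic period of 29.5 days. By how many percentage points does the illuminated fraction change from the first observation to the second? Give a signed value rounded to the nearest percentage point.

-42 pp

First observation: θ = 360°·20.0/29.5 = 244.1°, so f = 0.719.
Second observation: θ = 294.1°, f = 0.296.
Δf = 0.296 − 0.719 = -0.423, i.e. -42 pp.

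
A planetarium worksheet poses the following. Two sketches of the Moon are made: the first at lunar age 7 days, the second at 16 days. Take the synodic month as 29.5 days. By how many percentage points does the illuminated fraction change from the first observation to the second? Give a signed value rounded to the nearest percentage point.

θ₁ = 360° × 7/29.5 = 85.4°, f₁ = (1 − cos θ₁)/2 = 0.460.
θ₂ = 360° × 16/29.5 = 195.3°, f₂ = (1 − cos θ₂)/2 = 0.982.
Change = f₂ − f₁ = +0.522 → +52 percentage points.

+52 pp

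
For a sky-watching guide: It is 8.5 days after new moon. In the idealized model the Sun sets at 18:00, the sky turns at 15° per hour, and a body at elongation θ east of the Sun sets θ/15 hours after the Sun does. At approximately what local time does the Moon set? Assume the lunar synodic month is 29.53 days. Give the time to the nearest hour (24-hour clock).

01:00

Elongation θ = 360° × 8.5/29.53 ≈ 103.6°.
Delay after the Sun = 103.6° / (15°/h) ≈ 6.91 h.
18:00 + 6.91 h ≈ 00:54 → 01:00 to the nearest hour.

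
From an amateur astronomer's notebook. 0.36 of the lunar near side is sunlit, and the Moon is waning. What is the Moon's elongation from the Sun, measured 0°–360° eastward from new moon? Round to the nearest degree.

From f = (1 − cos θ)/2: cos θ = 1 − 2×0.36 = 0.280; arccos → 73.7°.
Since the Moon is past full (waning), take the reflex angle: θ = 360° − 73.7° = 286.3°.

286°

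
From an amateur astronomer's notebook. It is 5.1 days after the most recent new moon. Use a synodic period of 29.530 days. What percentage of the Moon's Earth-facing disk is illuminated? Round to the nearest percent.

Elongation θ = 360° × 5.1/29.530 ≈ 62.2°.
Illuminated fraction = (1 − cos 62.2°)/2 = (1 − 0.467)/2 ≈ 0.267, so 27%.

27%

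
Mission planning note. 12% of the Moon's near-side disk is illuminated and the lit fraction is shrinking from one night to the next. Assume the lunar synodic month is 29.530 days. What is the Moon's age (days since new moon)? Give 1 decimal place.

From f = (1 − cos θ)/2: cos θ = 1 − 2×0.12 = 0.760; arccos → 40.5°.
Since the Moon is past full (waning), take the reflex angle: θ = 360° − 40.5° = 319.5°.
At 360°/29.530 d per day, 319.5° corresponds to 26.20 days.

26.2 days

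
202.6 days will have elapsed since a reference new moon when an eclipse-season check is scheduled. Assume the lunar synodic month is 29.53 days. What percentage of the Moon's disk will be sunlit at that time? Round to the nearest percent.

18%

202.6/29.53 = 6.861 lunations, so 6 complete cycles and 25.42 d into the next.
The Moon has covered 25.42/29.53 of its cycle, so θ ≈ 360° × 25.42/29.53 = 309.9°.
Illuminated fraction = (1 − cos 309.9°)/2 = (1 − 0.641)/2 ≈ 0.179, so 18%.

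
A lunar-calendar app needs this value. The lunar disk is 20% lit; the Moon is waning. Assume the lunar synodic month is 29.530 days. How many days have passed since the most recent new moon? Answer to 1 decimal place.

Invert f = (1 − cos θ)/2 to get cos θ = 1 − 2(0.20) = 0.600, hence θ₀ = arccos 0.600 = 53.1°.
A waning Moon lies in 180°–360°, so θ = 360° − 53.1° = 306.9°.
At 360°/29.530 d per day, 306.9° corresponds to 25.17 days.

25.2 days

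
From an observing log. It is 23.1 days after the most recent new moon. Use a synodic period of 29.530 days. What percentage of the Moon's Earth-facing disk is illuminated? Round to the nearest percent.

Phase angle: θ = 360°·(23.1 d)/(29.530 d) = 281.6°.
Illuminated fraction = (1 − cos 281.6°)/2 = (1 − 0.201)/2 ≈ 0.399, so 40%.

40%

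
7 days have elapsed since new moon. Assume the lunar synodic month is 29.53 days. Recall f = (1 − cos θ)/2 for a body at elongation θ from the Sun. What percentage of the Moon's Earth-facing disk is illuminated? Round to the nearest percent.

The Moon has covered 7/29.53 of its cycle, so θ ≈ 360° × 7/29.53 = 85.3°.
Illuminated fraction = (1 − cos 85.3°)/2 = (1 − 0.081)/2 ≈ 0.459, so 46%.

46%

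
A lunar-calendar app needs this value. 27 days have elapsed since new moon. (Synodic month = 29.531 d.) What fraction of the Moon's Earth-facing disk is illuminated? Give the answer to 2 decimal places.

Elongation θ = 360° × 27/29.531 ≈ 329.1°.
Illuminated fraction = (1 − cos 329.1°)/2 = (1 − 0.858)/2 ≈ 0.071.

0.07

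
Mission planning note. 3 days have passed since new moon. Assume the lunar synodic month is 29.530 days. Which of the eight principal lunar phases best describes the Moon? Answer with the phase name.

waxing crescent

θ ≈ 360° × 3/29.530 = 37°, which falls in the waxing crescent sector.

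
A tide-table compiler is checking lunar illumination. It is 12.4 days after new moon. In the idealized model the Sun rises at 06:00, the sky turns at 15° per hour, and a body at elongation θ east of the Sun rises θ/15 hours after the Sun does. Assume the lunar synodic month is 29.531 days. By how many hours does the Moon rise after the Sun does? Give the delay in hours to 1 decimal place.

Phase angle: θ = 360°·(12.4 d)/(29.531 d) = 151.2°.
At 15° of sky rotation per hour, 151.2° corresponds to a 10.08 h lag.
So the Moon rises 10.08 h after the Sun.

10.1 h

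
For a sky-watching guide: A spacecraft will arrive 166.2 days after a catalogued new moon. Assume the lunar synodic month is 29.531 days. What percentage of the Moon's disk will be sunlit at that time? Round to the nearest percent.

Reduce mod P: 166.2 − 5×29.531 = 18.54 d into the current lunation.
The Moon has covered 18.54/29.531 of its cycle, so θ ≈ 360° × 18.54/29.531 = 226.1°.
cos 226.1° = (-0.694), so f = (1 − (-0.694))/2 = 0.847, so 85%.

85%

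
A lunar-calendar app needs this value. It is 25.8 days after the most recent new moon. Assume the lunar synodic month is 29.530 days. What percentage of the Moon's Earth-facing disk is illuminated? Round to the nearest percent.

15%

Phase angle: θ = 360°·(25.8 d)/(29.530 d) = 314.5°.
Illuminated fraction = (1 − cos 314.5°)/2 = (1 − 0.701)/2 ≈ 0.149, so 15%.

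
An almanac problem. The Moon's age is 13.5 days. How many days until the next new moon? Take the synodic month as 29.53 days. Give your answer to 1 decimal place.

One full lunation from the last new moon is 29.53 d; remaining = 29.53 − 13.5 = 16.030 d.

16.0 days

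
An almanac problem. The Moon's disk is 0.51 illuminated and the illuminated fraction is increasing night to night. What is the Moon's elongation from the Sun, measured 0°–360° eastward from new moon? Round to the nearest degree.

91°

cos θ = 1 − 2f = -0.020, giving a principal value of 91.1°.
Waxing ⇒ before full, so θ = 91.1°.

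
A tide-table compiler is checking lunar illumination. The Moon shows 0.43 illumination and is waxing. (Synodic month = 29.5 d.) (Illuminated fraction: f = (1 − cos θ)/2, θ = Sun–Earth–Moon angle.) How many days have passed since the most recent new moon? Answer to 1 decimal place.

Invert f = (1 − cos θ)/2 to get cos θ = 1 − 2(0.43) = 0.140, hence θ₀ = arccos 0.140 = 82.0°.
Before full moon the principal value applies: θ = 82.0°.
At 360°/29.5 d per day, 82.0° corresponds to 6.72 days.

6.7 days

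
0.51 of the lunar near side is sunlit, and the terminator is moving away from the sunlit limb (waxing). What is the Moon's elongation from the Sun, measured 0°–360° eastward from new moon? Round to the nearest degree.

91°

Invert f = (1 − cos θ)/2 to get cos θ = 1 − 2(0.51) = -0.020, hence θ₀ = arccos -0.020 = 91.1°.
Before full moon the principal value applies: θ = 91.1°.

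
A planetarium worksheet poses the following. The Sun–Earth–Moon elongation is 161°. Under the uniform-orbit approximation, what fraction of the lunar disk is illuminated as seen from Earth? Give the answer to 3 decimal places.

0.973

f = (1 − cos 161°)/2 = (1 − (-0.946))/2 ≈ 0.973.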